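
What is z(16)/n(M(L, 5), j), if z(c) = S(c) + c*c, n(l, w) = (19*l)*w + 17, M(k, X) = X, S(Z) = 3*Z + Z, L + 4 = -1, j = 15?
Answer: 160/721 ≈ 0.22191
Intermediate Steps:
L = -5 (L = -4 - 1 = -5)
S(Z) = 4*Z
n(l, w) = 17 + 19*l*w (n(l, w) = 19*l*w + 17 = 17 + 19*l*w)
z(c) = c**2 + 4*c (z(c) = 4*c + c*c = 4*c + c**2 = c**2 + 4*c)
z(16)/n(M(L, 5), j) = (16*(4 + 16))/(17 + 19*5*15) = (16*20)/(17 + 1425) = 320/1442 = 320*(1/1442) = 160/721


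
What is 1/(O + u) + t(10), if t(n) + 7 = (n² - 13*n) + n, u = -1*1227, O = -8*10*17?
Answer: -69850/2587 ≈ -27.000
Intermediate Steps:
O = -1360 (O = -80*17 = -1360)
u = -1227
t(n) = -7 + n² - 12*n (t(n) = -7 + ((n² - 13*n) + n) = -7 + (n² - 12*n) = -7 + n² - 12*n)
1/(O + u) + t(10) = 1/(-1360 - 1227) + (-7 + 10² - 12*10) = 1/(-2587) + (-7 + 100 - 120) = -1/2587 - 27 = -69850/2587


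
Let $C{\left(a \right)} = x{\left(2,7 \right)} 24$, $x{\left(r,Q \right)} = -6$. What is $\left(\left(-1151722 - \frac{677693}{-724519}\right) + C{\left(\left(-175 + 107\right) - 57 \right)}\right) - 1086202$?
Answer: $- \frac{1621522111599}{724519} \approx -2.2381 \cdot 10^{6}$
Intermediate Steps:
$C{\left(a \right)} = -144$ ($C{\left(a \right)} = \left(-6\right) 24 = -144$)
$\left(\left(-1151722 - \frac{677693}{-724519}\right) + C{\left(\left(-175 + 107\right) - 57 \right)}\right) - 1086202 = \left(\left(-1151722 - \frac{677693}{-724519}\right) - 144\right) - 1086202 = \left(\left(-1151722 - - \frac{677693}{724519}\right) - 144\right) - 1086202 = \left(\left(-1151722 + \frac{677693}{724519}\right) - 144\right) - 1086202 = \left(- \frac{834443794025}{724519} - 144\right) - 1086202 = - \frac{834548124761}{724519} - 1086202 = - \frac{1621522111599}{724519}$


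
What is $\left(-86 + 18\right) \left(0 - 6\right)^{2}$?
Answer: $-2448$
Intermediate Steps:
$\left(-86 + 18\right) \left(0 - 6\right)^{2} = - 68 \left(-6\right)^{2} = \left(-68\right) 36 = -2448$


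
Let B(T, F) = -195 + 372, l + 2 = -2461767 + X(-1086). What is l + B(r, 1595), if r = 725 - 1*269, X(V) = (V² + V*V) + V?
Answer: -103886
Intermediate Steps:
X(V) = V + 2*V² (X(V) = (V² + V²) + V = 2*V² + V = V + 2*V²)
r = 456 (r = 725 - 269 = 456)
l = -104063 (l = -2 + (-2461767 - 1086*(1 + 2*(-1086))) = -2 + (-2461767 - 1086*(1 - 2172)) = -2 + (-2461767 - 1086*(-2171)) = -2 + (-2461767 + 2357706) = -2 - 104061 = -104063)
B(T, F) = 177
l + B(r, 1595) = -104063 + 177 = -103886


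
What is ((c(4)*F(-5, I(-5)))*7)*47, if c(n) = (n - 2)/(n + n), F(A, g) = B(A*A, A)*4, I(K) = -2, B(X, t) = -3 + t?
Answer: -2632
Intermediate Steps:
F(A, g) = -12 + 4*A (F(A, g) = (-3 + A)*4 = -12 + 4*A)
c(n) = (-2 + n)/(2*n) (c(n) = (-2 + n)/((2*n)) = (-2 + n)*(1/(2*n)) = (-2 + n)/(2*n))
((c(4)*F(-5, I(-5)))*7)*47 = ((((½)*(-2 + 4)/4)*(-12 + 4*(-5)))*7)*47 = ((((½)*(¼)*2)*(-12 - 20))*7)*47 = (((¼)*(-32))*7)*47 = -8*7*47 = -56*47 = -2632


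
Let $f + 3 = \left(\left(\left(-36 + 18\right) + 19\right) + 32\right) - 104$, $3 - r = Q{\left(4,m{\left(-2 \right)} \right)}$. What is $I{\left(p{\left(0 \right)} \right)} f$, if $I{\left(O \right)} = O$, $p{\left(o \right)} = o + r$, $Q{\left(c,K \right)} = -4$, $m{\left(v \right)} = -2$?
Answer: $-518$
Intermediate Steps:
$r = 7$ ($r = 3 - -4 = 3 + 4 = 7$)
$p{\left(o \right)} = 7 + o$ ($p{\left(o \right)} = o + 7 = 7 + o$)
$f = -74$ ($f = -3 + \left(\left(\left(\left(-36 + 18\right) + 19\right) + 32\right) - 104\right) = -3 + \left(\left(\left(-18 + 19\right) + 32\right) - 104\right) = -3 + \left(\left(1 + 32\right) - 104\right) = -3 + \left(33 - 104\right) = -3 - 71 = -74$)
$I{\left(p{\left(0 \right)} \right)} f = \left(7 + 0\right) \left(-74\right) = 7 \left(-74\right) = -518$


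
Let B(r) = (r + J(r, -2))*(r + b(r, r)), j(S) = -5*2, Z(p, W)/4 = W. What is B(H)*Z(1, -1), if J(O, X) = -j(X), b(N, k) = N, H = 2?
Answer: -192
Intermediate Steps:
Z(p, W) = 4*W
j(S) = -10
J(O, X) = 10 (J(O, X) = -1*(-10) = 10)
B(r) = 2*r*(10 + r) (B(r) = (r + 10)*(r + r) = (10 + r)*(2*r) = 2*r*(10 + r))
B(H)*Z(1, -1) = (2*2*(10 + 2))*(4*(-1)) = (2*2*12)*(-4) = 48*(-4) = -192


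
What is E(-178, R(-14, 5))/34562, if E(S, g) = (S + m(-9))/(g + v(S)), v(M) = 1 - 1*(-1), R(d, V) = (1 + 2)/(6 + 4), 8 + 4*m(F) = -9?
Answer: -3645/1589852 ≈ -0.0022927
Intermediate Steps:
m(F) = -17/4 (m(F) = -2 + (1/4)*(-9) = -2 - 9/4 = -17/4)
R(d, V) = 3/10
v(M) = 2 (v(M) = 1 + 1 = 2)
E(S, g) = (-17/4 + S)/(2 + g) (E(S, g) = (S - 17/4)/(g + 2) = (-17/4 + S)/(2 + g))
E(-178, R(-14, 5))/34562 = ((-17/4 - 178)/(2 + 3/10))/34562 = (-729/4/(23/10))*(1/34562) = ((10/23)*(-729/4))*(1/34562) = -3645/46*1/34562 = -3645/1589852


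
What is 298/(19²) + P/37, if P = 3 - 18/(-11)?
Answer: 139697/146927 ≈ 0.95079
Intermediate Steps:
P = 51/11 (P = 3 - 18*(-1)/11 = 3 - 2*(-9/11) = 3 + 18/11 = 51/11 ≈ 4.6364)
298/(19²) + P/37 = 298/(19²) + (51/11)/37 = 298/361 + (51/11)*(1/37) = 298*(1/361) + 51/407 = 298/361 + 51/407 = 139697/146927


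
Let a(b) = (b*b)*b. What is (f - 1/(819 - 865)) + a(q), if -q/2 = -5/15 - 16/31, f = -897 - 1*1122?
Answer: -74521609309/37000422 ≈ -2014.1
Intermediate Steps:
f = -2019 (f = -897 - 1122 = -2019)
q = 158/93 (q = -2*(-5/15 - 16/31) = -2*(-5*1/15 - 16*1/31) = -2*(-1/3 - 16/31) = -2*(-79/93) = 158/93 ≈ 1.6989)
a(b) = b**3 (a(b) = b**2*b = b**3)
(f - 1/(819 - 865)) + a(q) = (-2019 - 1/(819 - 865)) + (158/93)**3 = (-2019 - 1/(-46)) + 3944312/804357 = (-2019 - 1*(-1/46)) + 3944312/804357 = (-2019 + 1/46) + 3944312/804357 = -92873/46 + 3944312/804357 = -74521609309/37000422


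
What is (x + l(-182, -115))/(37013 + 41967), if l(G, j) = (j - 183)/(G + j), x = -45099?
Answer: -2678821/4691412 ≈ -0.57100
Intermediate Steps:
l(G, j) = (-183 + j)/(G + j)
(x + l(-182, -115))/(37013 + 41967) = (-45099 + (-183 - 115)/(-182 - 115))/(37013 + 41967) = (-45099 - 298/(-297))/78980 = (-45099 - 1/297*(-298))*(1/78980) = (-45099 + 298/297)*(1/78980) = -13394105/297*1/78980 = -2678821/4691412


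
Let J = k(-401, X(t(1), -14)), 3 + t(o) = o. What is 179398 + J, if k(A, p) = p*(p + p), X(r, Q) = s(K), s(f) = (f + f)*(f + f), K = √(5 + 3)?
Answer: 181446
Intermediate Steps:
K = 2*√2 (K = √8 = 2*√2 ≈ 2.8284)
s(f) = 4*f² (s(f) = (2*f)*(2*f) = 4*f²)
t(o) = -3 + o
X(r, Q) = 32 (X(r, Q) = 4*(2*√2)² = 4*8 = 32)
k(A, p) = 2*p² (k(A, p) = p*(2*p) = 2*p²)
J = 2048 (J = 2*32² = 2*1024 = 2048)
179398 + J = 179398 + 2048 = 181446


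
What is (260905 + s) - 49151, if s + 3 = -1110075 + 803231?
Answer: -95093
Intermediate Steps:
s = -306847 (s = -3 + (-1110075 + 803231) = -3 - 306844 = -306847)
(260905 + s) - 49151 = (260905 - 306847) - 49151 = -45942 - 49151 = -95093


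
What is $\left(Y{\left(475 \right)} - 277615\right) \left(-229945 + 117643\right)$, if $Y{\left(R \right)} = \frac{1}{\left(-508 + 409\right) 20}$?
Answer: $\frac{3429439176539}{110} \approx 3.1177 \cdot 10^{10}$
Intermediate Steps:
$Y{\left(R \right)} = - \frac{1}{1980}$ ($Y{\left(R \right)} = \frac{1}{-99} \cdot \frac{1}{20} = \left(- \frac{1}{99}\right) \frac{1}{20} = - \frac{1}{1980}$)
$\left(Y{\left(475 \right)} - 277615\right) \left(-229945 + 117643\right) = \left(- \frac{1}{1980} - 277615\right) \left(-229945 + 117643\right) = \left(- \frac{549677701}{1980}\right) \left(-112302\right) = \frac{3429439176539}{110}$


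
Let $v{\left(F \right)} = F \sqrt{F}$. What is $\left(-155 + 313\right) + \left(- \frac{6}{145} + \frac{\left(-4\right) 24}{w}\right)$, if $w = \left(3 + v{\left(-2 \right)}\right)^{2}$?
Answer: $\frac{8 \left(1123 i + 34356 \sqrt{2}\right)}{145 \left(i + 12 \sqrt{2}\right)} \approx 157.63 - 5.6373 i$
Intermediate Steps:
$v{\left(F \right)} = F^{\frac{3}{2}}$
$w = \left(3 - 2 i \sqrt{2}\right)^{2}$ ($w = \left(3 + \left(-2\right)^{\frac{3}{2}}\right)^{2} = \left(3 - 2 i \sqrt{2}\right)^{2} \approx 1.0 - 16.971 i$)
$\left(-155 + 313\right) + \left(- \frac{6}{145} + \frac{\left(-4\right) 24}{w}\right) = \left(-155 + 313\right) + \left(- \frac{6}{145} + \frac{\left(-4\right) 24}{1 - 12 i \sqrt{2}}\right) = 158 - \left(\frac{6}{145} + \frac{96}{1 - 12 i \sqrt{2}}\right) = \frac{22904}{145} - \frac{96}{1 - 12 i \sqrt{2}}$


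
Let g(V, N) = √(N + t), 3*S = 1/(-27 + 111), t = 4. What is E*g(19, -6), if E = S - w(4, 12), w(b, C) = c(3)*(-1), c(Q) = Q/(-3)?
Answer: -251*I*√2/252 ≈ -1.4086*I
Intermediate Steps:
c(Q) = -Q/3 (c(Q) = Q*(-⅓) = -Q/3)
w(b, C) = 1 (w(b, C) = -⅓*3*(-1) = -1*(-1) = 1)
S = 1/252 (S = 1/(3*(-27 + 111)) = (⅓)/84 = (⅓)*(1/84) = 1/252 ≈ 0.0039683)
g(V, N) = √(4 + N) (g(V, N) = √(N + 4) = √(4 + N))
E = -251/252 (E = 1/252 - 1*1 = 1/252 - 1 = -251/252 ≈ -0.99603)
E*g(19, -6) = -251*√(4 - 6)/252 = -251*I*√2/252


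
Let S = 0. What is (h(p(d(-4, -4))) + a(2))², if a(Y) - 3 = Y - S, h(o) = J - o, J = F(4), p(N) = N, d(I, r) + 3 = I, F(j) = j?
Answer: 256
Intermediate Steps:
d(I, r) = -3 + I
J = 4
h(o) = 4 - o
a(Y) = 3 + Y (a(Y) = 3 + (Y - 1*0) = 3 + (Y + 0) = 3 + Y)
(h(p(d(-4, -4))) + a(2))² = ((4 - (-3 - 4)) + (3 + 2))² = ((4 - 1*(-7)) + 5)² = ((4 + 7) + 5)² = (11 + 5)² = 16² = 256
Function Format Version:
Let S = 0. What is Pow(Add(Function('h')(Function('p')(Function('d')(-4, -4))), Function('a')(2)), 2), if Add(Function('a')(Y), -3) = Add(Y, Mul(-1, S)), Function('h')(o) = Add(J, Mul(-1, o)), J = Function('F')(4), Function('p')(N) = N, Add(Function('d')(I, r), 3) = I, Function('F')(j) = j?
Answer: 256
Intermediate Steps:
Function('d')(I, r) = Add(-3, I)
J = 4
Function('h')(o) = Add(4, Mul(-1, o))
Function('a')(Y) = Add(3, Y) (Function('a')(Y) = Add(3, Add(Y, Mul(-1, 0))) = Add(3, Add(Y, 0)) = Add(3, Y))
Pow(Add(Function('h')(Function('p')(Function('d')(-4, -4))), Function('a')(2)), 2) = Pow(Add(Add(4, Mul(-1, Add(-3, -4))), Add(3, 2)), 2) = Pow(Add(Add(4, Mul(-1, -7)), 5), 2) = Pow(Add(Add(4, 7), 5), 2) = Pow(Add(11, 5), 2) = Pow(16, 2) = 256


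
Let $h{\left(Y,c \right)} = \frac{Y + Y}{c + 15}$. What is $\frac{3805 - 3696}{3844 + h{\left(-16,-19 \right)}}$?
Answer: $\frac{109}{3852} \approx 0.028297$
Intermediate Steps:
$h{\left(Y,c \right)} = \frac{2 Y}{15 + c}$
$\frac{3805 - 3696}{3844 + h{\left(-16,-19 \right)}} = \frac{3805 - 3696}{3844 + 2 \left(-16\right) \frac{1}{15 - 19}} = \frac{109}{3844 + 2 \left(-16\right) \frac{1}{-4}} = \frac{109}{3844 + 2 \left(-16\right) \left(- \frac{1}{4}\right)} = \frac{109}{3844 + 8} = \frac{109}{3852}$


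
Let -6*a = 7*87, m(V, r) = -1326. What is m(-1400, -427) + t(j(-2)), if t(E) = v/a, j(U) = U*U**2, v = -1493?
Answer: -266192/203 ≈ -1311.3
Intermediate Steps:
a = -203/2 (a = -7*87/6 = -1/6*609 = -203/2 ≈ -101.50)
j(U) = U**3
t(E) = 2986/203 (t(E) = -1493/(-203/2) = -1493*(-2/203) = 2986/203)
m(-1400, -427) + t(j(-2)) = -1326 + 2986/203 = -266192/203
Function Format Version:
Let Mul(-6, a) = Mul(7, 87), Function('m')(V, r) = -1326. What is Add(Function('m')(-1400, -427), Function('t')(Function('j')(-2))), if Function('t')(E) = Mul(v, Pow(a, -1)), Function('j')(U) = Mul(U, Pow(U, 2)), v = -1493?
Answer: Rational(-266192, 203) ≈ -1311.3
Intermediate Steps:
a = Rational(-203, 2) (a = Mul(Rational(-1, 6), Mul(7, 87)) = Mul(Rational(-1, 6), 609) = Rational(-203, 2) ≈ -101.50)
Function('j')(U) = Pow(U, 3)
Function('t')(E) = Rational(2986, 203) (Function('t')(E) = Mul(-1493, Pow(Rational(-203, 2), -1)) = Mul(-1493, Rational(-2, 203)) = Rational(2986, 203))
Add(Function('m')(-1400, -427), Function('t')(Function('j')(-2))) = Add(-1326, Rational(2986, 203)) = Rational(-266192, 203)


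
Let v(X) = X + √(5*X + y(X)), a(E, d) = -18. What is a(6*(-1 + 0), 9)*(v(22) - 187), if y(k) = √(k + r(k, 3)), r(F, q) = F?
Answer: 2970 - 18*√(110 + 2*√11) ≈ 2775.6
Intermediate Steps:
y(k) = √2*√k (y(k) = √(k + k) = √(2*k) = √2*√k)
v(X) = X + √(5*X + √2*√X)
a(6*(-1 + 0), 9)*(v(22) - 187) = -18*((22 + √(5*22 + √2*√22)) - 187) = -18*((22 + √(110 + 2*√11)) - 187) = -18*(-165 + √(110 + 2*√11)) = 2970 - 18*√(110 + 2*√11)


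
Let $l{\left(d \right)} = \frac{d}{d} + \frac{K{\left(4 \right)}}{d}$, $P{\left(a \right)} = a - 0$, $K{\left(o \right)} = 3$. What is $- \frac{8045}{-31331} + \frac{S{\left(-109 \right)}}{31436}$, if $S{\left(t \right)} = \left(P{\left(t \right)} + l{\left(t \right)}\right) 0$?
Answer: $\frac{8045}{31331} \approx 0.25677$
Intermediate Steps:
$P{\left(a \right)} = a$ ($P{\left(a \right)} = a + 0 = a$)
$l{\left(d \right)} = 1 + \frac{3}{d}$ ($l{\left(d \right)} = \frac{d}{d} + \frac{3}{d} = 1 + \frac{3}{d}$)
$S{\left(t \right)} = 0$ ($S{\left(t \right)} = \left(t + \frac{3 + t}{t}\right) 0 = 0$)
$- \frac{8045}{-31331} + \frac{S{\left(-109 \right)}}{31436} = - \frac{8045}{-31331} + \frac{0}{31436} = \left(-8045\right) \left(- \frac{1}{31331}\right) + 0 \cdot \frac{1}{31436} = \frac{8045}{31331} + 0 = \frac{8045}{31331}$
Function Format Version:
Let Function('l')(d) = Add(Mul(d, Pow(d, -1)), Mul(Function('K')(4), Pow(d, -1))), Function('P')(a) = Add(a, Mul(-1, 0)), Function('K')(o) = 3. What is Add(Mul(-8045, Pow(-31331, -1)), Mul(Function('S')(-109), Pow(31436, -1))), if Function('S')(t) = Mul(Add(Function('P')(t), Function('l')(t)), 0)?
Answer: Rational(8045, 31331) ≈ 0.25677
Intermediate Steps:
Function('P')(a) = a (Function('P')(a) = Add(a, 0) = a)
Function('l')(d) = Add(1, Mul(3, Pow(d, -1))) (Function('l')(d) = Add(Mul(d, Pow(d, -1)), Mul(3, Pow(d, -1))) = Add(1, Mul(3, Pow(d, -1))))
Function('S')(t) = 0 (Function('S')(t) = Mul(Add(t, Mul(Pow(t, -1), Add(3, t))), 0) = 0)
Add(Mul(-8045, Pow(-31331, -1)), Mul(Function('S')(-109), Pow(31436, -1))) = Add(Mul(-8045, Pow(-31331, -1)), Mul(0, Pow(31436, -1))) = Add(Mul(-8045, Rational(-1, 31331)), Mul(0, Rational(1, 31436))) = Add(Rational(8045, 31331), 0) = Rational(8045, 31331)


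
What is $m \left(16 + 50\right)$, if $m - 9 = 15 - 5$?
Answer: $1254$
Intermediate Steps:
$m = 19$ ($m = 9 + \left(15 - 5\right) = 9 + 10 = 19$)
$m \left(16 + 50\right) = 19 \left(16 + 50\right) = 19 \cdot 66 = 1254$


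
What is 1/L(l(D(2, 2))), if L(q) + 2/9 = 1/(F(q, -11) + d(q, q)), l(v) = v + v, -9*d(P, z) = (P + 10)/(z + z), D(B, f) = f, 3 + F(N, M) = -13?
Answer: -5247/1490 ≈ -3.5215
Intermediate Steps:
F(N, M) = -16 (F(N, M) = -3 - 13 = -16)
d(P, z) = -(10 + P)/(18*z) (d(P, z) = -(P + 10)/(9*(z + z)) = -(10 + P)/(9*(2*z)) = -(10 + P)*1/(2*z)/9 = -(10 + P)/(18*z))
l(v) = 2*v
L(q) = -2/9 + 1/(-16 + (-10 - q)/(18*q))
1/L(l(D(2, 2))) = 1/(20*(-1 - 74*2)/(9*(10 + 289*(2*2)))) = 1/(20*(-1 - 37*4)/(9*(10 + 289*4))) = 1/(20*(-1 - 148)/(9*(10 + 1156))) = 1/((20/9)*(-149)/1166) = 1/((20/9)*(1/1166)*(-149)) = 1/(-1490/5247) = -5247/1490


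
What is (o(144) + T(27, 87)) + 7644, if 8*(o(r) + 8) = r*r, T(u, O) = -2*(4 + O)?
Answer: 10046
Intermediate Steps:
T(u, O) = -8 - 2*O
o(r) = -8 + r²/8 (o(r) = -8 + (r*r)/8 = -8 + r²/8)
(o(144) + T(27, 87)) + 7644 = ((-8 + (⅛)*144²) + (-8 - 2*87)) + 7644 = ((-8 + (⅛)*20736) + (-8 - 174)) + 7644 = ((-8 + 2592) - 182) + 7644 = (2584 - 182) + 7644 = 2402 + 7644 = 10046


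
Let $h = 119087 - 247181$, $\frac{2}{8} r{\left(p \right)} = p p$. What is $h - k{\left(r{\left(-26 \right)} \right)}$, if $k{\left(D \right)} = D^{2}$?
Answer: $-7439710$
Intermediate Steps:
$r{\left(p \right)} = 4 p^{2}$ ($r{\left(p \right)} = 4 p p = 4 p^{2}$)
$h = -128094$
$h - k{\left(r{\left(-26 \right)} \right)} = -128094 - \left(4 \left(-26\right)^{2}\right)^{2} = -128094 - \left(4 \cdot 676\right)^{2} = -128094 - 2704^{2} = -128094 - 7311616 = -7439710$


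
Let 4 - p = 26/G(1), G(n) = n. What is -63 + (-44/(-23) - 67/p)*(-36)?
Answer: -61101/253 ≈ -241.51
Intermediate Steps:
p = -22 (p = 4 - 26/1 = 4 - 26 = -22)
-63 + (-44/(-23) - 67/p)*(-36) = -63 + (-44/(-23) - 67/(-22))*(-36) = -63 + (-44*(-1/23) - 67*(-1/22))*(-36) = -63 + (44/23 + 67/22)*(-36) = -63 + (2509/506)*(-36) = -63 - 45162/253 = -61101/253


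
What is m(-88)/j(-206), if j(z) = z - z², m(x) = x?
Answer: 44/21321 ≈ 0.0020637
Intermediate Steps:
m(-88)/j(-206) = -88*(-1/(206*(1 - 1*(-206)))) = -88*(-1/(206*(1 + 206))) = -88/((-206*207)) = -88/(-42642) = -88*(-1/42642) = 44/21321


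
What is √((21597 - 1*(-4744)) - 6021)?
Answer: 4*√1270 ≈ 142.55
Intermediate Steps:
√((21597 - 1*(-4744)) - 6021) = √((21597 + 4744) - 6021) = √(26341 - 6021) = √20320 = 4*√1270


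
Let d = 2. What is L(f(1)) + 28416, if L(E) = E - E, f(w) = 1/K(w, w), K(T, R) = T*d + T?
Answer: 28416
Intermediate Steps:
K(T, R) = 3*T (K(T, R) = T*2 + T = 2*T + T = 3*T)
f(w) = 1/(3*w)
L(E) = 0
L(f(1)) + 28416 = 0 + 28416 = 28416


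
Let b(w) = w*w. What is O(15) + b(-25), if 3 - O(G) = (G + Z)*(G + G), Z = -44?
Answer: 1498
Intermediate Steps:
b(w) = w²
O(G) = 3 - 2*G*(-44 + G) (O(G) = 3 - (G - 44)*(G + G) = 3 - (-44 + G)*2*G = 3 - 2*G*(-44 + G))
O(15) + b(-25) = (3 - 2*15² + 88*15) + (-25)² = (3 - 2*225 + 1320) + 625 = (3 - 450 + 1320) + 625 = 873 + 625 = 1498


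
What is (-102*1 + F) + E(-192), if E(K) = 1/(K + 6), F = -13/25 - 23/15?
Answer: -161291/1550 ≈ -104.06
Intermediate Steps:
F = -154/75 (F = -13*1/25 - 23*1/15 = -13/25 - 23/15 = -154/75 ≈ -2.0533)
E(K) = 1/(6 + K)
(-102*1 + F) + E(-192) = (-102*1 - 154/75) + 1/(6 - 192) = (-102 - 154/75) + 1/(-186) = -7804/75 - 1/186 = -161291/1550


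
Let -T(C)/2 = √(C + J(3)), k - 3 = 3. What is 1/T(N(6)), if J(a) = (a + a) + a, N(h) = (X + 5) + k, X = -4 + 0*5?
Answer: -⅛ ≈ -0.12500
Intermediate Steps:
k = 6 (k = 3 + 3 = 6)
X = -4 (X = -4 + 0 = -4)
N(h) = 7 (N(h) = (-4 + 5) + 6 = 1 + 6 = 7)
J(a) = 3*a (J(a) = 2*a + a = 3*a)
T(C) = -2*√(9 + C) (T(C) = -2*√(C + 3*3) = -2*√(C + 9) = -2*√(9 + C))
1/T(N(6)) = 1/(-2*√(9 + 7)) = 1/(-2*√16) = 1/(-2*4) = 1/(-8) = -⅛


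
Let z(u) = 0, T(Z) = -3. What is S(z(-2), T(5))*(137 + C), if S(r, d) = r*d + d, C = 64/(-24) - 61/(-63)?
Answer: -8524/21 ≈ -405.90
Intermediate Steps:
C = -107/63 (C = 64*(-1/24) - 61*(-1/63) = -8/3 + 61/63 = -107/63 ≈ -1.6984)
S(r, d) = d + d*r (S(r, d) = d*r + d = d + d*r)
S(z(-2), T(5))*(137 + C) = (-3*(1 + 0))*(137 - 107/63) = -3*1*(8524/63) = -3*8524/63 = -8524/21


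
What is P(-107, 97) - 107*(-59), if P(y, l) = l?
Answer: 6410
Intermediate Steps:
P(-107, 97) - 107*(-59) = 97 - 107*(-59) = 97 + 6313 = 6410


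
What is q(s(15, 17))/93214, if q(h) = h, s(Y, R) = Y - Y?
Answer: 0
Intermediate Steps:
s(Y, R) = 0
q(s(15, 17))/93214 = 0/93214 = 0*(1/93214) = 0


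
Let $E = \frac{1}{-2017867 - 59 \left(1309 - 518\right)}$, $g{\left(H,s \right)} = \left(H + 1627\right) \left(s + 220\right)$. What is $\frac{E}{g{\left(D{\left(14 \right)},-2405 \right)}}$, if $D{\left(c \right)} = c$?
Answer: $\frac{1}{7402569313560} \approx 1.3509 \cdot 10^{-13}$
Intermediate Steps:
$g{\left(H,s \right)} = \left(220 + s\right) \left(1627 + H\right)$ ($g{\left(H,s \right)} = \left(1627 + H\right) \left(220 + s\right) = \left(220 + s\right) \left(1627 + H\right)$)
$E = - \frac{1}{2064536}$ ($E = \frac{1}{-2017867 - 46669} = \frac{1}{-2064536} = - \frac{1}{2064536} \approx -4.8437 \cdot 10^{-7}$)
$\frac{E}{g{\left(D{\left(14 \right)},-2405 \right)}} = - \frac{1}{2064536 \left(357940 + 220 \cdot 14 + 1627 \left(-2405\right) + 14 \left(-2405\right)\right)} = - \frac{1}{2064536 \left(357940 + 3080 - 3912935 - 33670\right)} = - \frac{1}{2064536 \left(-3585585\right)} = \left(- \frac{1}{2064536}\right) \left(- \frac{1}{3585585}\right) = \frac{1}{7402569313560}$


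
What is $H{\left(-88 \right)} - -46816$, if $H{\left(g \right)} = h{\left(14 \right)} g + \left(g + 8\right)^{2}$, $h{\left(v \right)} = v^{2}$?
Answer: $35968$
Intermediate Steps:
$H{\left(g \right)} = \left(8 + g\right)^{2} + 196 g$ ($H{\left(g \right)} = 14^{2} g + \left(g + 8\right)^{2} = 196 g + \left(8 + g\right)^{2} = \left(8 + g\right)^{2} + 196 g$)
$H{\left(-88 \right)} - -46816 = \left(\left(8 - 88\right)^{2} + 196 \left(-88\right)\right) - -46816 = \left(\left(-80\right)^{2} - 17248\right) + 46816 = \left(6400 - 17248\right) + 46816 = -10848 + 46816 = 35968$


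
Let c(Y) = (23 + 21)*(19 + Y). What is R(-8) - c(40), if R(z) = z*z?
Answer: -2532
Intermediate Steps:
c(Y) = 836 + 44*Y (c(Y) = 44*(19 + Y) = 836 + 44*Y)
R(z) = z²
R(-8) - c(40) = (-8)² - (836 + 44*40) = 64 - (836 + 1760) = 64 - 1*2596 = 64 - 2596 = -2532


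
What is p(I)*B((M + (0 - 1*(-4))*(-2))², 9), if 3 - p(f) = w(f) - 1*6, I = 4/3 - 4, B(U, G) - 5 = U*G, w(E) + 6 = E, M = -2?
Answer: 47965/3 ≈ 15988.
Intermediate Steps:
w(E) = -6 + E
B(U, G) = 5 + G*U (B(U, G) = 5 + U*G = 5 + G*U)
I = -8/3 (I = 4*(⅓) - 4 = 4/3 - 4 = -8/3 ≈ -2.6667)
p(f) = 15 - f (p(f) = 3 - ((-6 + f) - 1*6) = 3 - ((-6 + f) - 6) = 3 - (-12 + f) = 3 + (12 - f) = 15 - f)
p(I)*B((M + (0 - 1*(-4))*(-2))², 9) = (15 - 1*(-8/3))*(5 + 9*(-2 + (0 - 1*(-4))*(-2))²) = (15 + 8/3)*(5 + 9*(-2 + (0 + 4)*(-2))²) = 53*(5 + 9*(-2 + 4*(-2))²)/3 = 53*(5 + 9*(-2 - 8)²)/3 = 53*(5 + 9*(-10)²)/3 = 53*(5 + 9*100)/3 = 53*(5 + 900)/3 = (53/3)*905 = 47965/3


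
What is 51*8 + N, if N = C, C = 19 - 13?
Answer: 414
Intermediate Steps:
C = 6
N = 6
51*8 + N = 51*8 + 6 = 408 + 6 = 414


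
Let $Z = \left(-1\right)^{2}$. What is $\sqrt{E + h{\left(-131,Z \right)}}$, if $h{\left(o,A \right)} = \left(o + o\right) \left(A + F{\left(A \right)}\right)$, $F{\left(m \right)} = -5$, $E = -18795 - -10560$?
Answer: $i \sqrt{7187} \approx 84.776 i$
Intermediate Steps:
$E = -8235$ ($E = -18795 + 10560 = -8235$)
$Z = 1$
$h{\left(o,A \right)} = 2 o \left(-5 + A\right)$ ($h{\left(o,A \right)} = \left(o + o\right) \left(A - 5\right) = 2 o \left(-5 + A\right)$)
$\sqrt{E + h{\left(-131,Z \right)}} = \sqrt{-8235 + 2 \left(-131\right) \left(-5 + 1\right)} = \sqrt{-8235 + 2 \left(-131\right) \left(-4\right)} = \sqrt{-8235 + 1048} = \sqrt{-7187} = i \sqrt{7187}$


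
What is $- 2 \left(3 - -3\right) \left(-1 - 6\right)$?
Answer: $84$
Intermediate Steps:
$- 2 \left(3 - -3\right) \left(-1 - 6\right) = - 2 \left(3 + 3\right) \left(-1 - 6\right) = \left(-2\right) 6 \left(-7\right) = \left(-12\right) \left(-7\right) = 84$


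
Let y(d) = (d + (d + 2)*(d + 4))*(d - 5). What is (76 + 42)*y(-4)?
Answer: 4248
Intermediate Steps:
y(d) = (-5 + d)*(d + (2 + d)*(4 + d)) (y(d) = (d + (2 + d)*(4 + d))*(-5 + d) = (-5 + d)*(d + (2 + d)*(4 + d)))
(76 + 42)*y(-4) = (76 + 42)*(-40 + (-4)³ - 27*(-4) + 2*(-4)²) = 118*(-40 - 64 + 108 + 2*16) = 118*(-40 - 64 + 108 + 32) = 118*36 = 4248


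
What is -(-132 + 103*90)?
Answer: -9138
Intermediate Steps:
-(-132 + 103*90) = -(-132 + 9270) = -1*9138 = -9138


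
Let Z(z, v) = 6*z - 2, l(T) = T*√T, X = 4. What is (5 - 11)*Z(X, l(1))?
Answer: -132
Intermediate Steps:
l(T) = T^(3/2)
Z(z, v) = -2 + 6*z
(5 - 11)*Z(X, l(1)) = (5 - 11)*(-2 + 6*4) = -6*(-2 + 24) = -6*22 = -132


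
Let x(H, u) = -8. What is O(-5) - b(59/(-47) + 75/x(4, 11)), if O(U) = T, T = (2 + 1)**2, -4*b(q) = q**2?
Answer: 21065545/565504 ≈ 37.251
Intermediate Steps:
b(q) = -q**2/4
T = 9 (T = 3**2 = 9)
O(U) = 9
O(-5) - b(59/(-47) + 75/x(4, 11)) = 9 - (-1)*(59/(-47) + 75/(-8))**2/4 = 9 - (-1)*(59*(-1/47) + 75*(-1/8))**2/4 = 9 - (-1)*(-59/47 - 75/8)**2/4 = 9 - (-1)*(-3997/376)**2/4 = 9 - (-1)*15976009/(4*141376) = 9 - 1*(-15976009/565504) = 9 + 15976009/565504 = 21065545/565504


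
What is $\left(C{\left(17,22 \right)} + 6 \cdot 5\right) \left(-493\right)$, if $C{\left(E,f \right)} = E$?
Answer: $-23171$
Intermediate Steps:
$\left(C{\left(17,22 \right)} + 6 \cdot 5\right) \left(-493\right) = \left(17 + 6 \cdot 5\right) \left(-493\right) = \left(17 + 30\right) \left(-493\right) = 47 \left(-493\right) = -23171$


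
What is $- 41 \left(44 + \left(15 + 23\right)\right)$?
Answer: $-3362$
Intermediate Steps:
$- 41 \left(44 + \left(15 + 23\right)\right) = - 41 \left(44 + 38\right) = \left(-41\right) 82 = -3362$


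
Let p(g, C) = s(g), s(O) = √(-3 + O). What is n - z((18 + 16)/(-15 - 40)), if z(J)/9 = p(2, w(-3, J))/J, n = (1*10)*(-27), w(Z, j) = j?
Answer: -270 + 495*I/34 ≈ -270.0 + 14.559*I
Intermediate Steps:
n = -270 (n = 10*(-27) = -270)
p(g, C) = √(-3 + g)
z(J) = 9*I/J (z(J) = 9*(√(-3 + 2)/J) = 9*(√(-1)/J) = 9*(I/J) = 9*I/J)
n - z((18 + 16)/(-15 - 40)) = -270 - 9*I/((18 + 16)/(-15 - 40)) = -270 - 9*I/(34/(-55)) = -270 - 9*I/(34*(-1/55)) = -270 - 9*I/(-34/55) = -270 - 9*I*(-55)/34 = -270 - (-495)*I/34 = -270 + 495*I/34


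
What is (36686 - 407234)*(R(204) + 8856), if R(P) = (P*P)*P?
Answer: -3149109588960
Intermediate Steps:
R(P) = P**3 (R(P) = P**2*P = P**3)
(36686 - 407234)*(R(204) + 8856) = (36686 - 407234)*(204**3 + 8856) = -370548*(8489664 + 8856) = -370548*8498520 = -3149109588960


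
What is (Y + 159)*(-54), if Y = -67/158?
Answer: -676485/79 ≈ -8563.1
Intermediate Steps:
Y = -67/158 (Y = -67*1/158 = -67/158 ≈ -0.42405)
(Y + 159)*(-54) = (-67/158 + 159)*(-54) = (25055/158)*(-54) = -676485/79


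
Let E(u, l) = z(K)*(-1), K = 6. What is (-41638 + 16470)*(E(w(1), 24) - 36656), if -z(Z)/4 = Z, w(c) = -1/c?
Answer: 921954176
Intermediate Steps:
z(Z) = -4*Z
E(u, l) = 24 (E(u, l) = -4*6*(-1) = -24*(-1) = 24)
(-41638 + 16470)*(E(w(1), 24) - 36656) = (-41638 + 16470)*(24 - 36656) = -25168*(-36632) = 921954176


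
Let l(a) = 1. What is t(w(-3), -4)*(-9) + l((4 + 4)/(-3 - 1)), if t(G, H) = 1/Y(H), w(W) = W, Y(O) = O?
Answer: 13/4 ≈ 3.2500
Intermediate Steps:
t(G, H) = 1/H
t(w(-3), -4)*(-9) + l((4 + 4)/(-3 - 1)) = -9/(-4) + 1 = -¼*(-9) + 1 = 9/4 + 1 = 13/4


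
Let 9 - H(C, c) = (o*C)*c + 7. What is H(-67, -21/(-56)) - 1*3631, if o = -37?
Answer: -36469/8 ≈ -4558.6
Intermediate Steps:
H(C, c) = 2 + 37*C*c (H(C, c) = 9 - ((-37*C)*c + 7) = 9 - (-37*C*c + 7) = 9 - (7 - 37*C*c) = 9 + (-7 + 37*C*c) = 2 + 37*C*c)
H(-67, -21/(-56)) - 1*3631 = (2 + 37*(-67)*(-21/(-56))) - 1*3631 = (2 + 37*(-67)*(-21*(-1/56))) - 3631 = (2 + 37*(-67)*(3/8)) - 3631 = (2 - 7437/8) - 3631 = -7421/8 - 3631 = -36469/8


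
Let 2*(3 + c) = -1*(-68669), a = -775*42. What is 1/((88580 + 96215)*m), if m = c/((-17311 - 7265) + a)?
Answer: -114252/12688579085 ≈ -9.0043e-6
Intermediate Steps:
a = -32550
c = 68663/2 (c = -3 + (-1*(-68669))/2 = -3 + (1/2)*68669 = -3 + 68669/2 = 68663/2 ≈ 34332.)
m = -68663/114252 (m = 68663/(2*((-17311 - 7265) - 32550)) = 68663/(2*(-24576 - 32550)) = (68663/2)/(-57126) = (68663/2)*(-1/57126) = -68663/114252 ≈ -0.60098)
1/((88580 + 96215)*m) = 1/((88580 + 96215)*(-68663/114252)) = -114252/68663/184795 = (1/184795)*(-114252/68663) = -114252/12688579085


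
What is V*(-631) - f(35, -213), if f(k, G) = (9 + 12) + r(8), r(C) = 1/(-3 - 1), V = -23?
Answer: 57969/4 ≈ 14492.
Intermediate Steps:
r(C) = -¼ (r(C) = 1/(-4) = -¼)
f(k, G) = 83/4 (f(k, G) = (9 + 12) - ¼ = 21 - ¼ = 83/4)
V*(-631) - f(35, -213) = -23*(-631) - 1*83/4 = 14513 - 83/4 = 57969/4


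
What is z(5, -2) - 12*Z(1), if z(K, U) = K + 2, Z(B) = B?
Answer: -5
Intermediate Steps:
z(K, U) = 2 + K
z(5, -2) - 12*Z(1) = (2 + 5) - 12*1 = 7 - 12 = -5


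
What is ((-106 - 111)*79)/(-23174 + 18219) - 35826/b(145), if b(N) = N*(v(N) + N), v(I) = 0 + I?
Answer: 54334532/20835775 ≈ 2.6077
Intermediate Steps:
v(I) = I
b(N) = 2*N² (b(N) = N*(N + N) = N*(2*N) = 2*N²)
((-106 - 111)*79)/(-23174 + 18219) - 35826/b(145) = ((-106 - 111)*79)/(-23174 + 18219) - 35826/(2*145²) = -217*79/(-4955) - 35826/(2*21025) = -17143*(-1/4955) - 35826/42050 = 17143/4955 - 35826*1/42050 = 17143/4955 - 17913/21025 = 54334532/20835775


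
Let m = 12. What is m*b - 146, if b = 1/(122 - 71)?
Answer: -2478/17 ≈ -145.76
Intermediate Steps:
b = 1/51 ≈ 0.019608
m*b - 146 = 12*(1/51) - 146 = 4/17 - 146 = -2478/17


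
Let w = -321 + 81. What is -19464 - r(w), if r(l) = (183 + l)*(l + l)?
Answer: -46824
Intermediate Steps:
w = -240
r(l) = 2*l*(183 + l) (r(l) = (183 + l)*(2*l) = 2*l*(183 + l))
-19464 - r(w) = -19464 - 2*(-240)*(183 - 240) = -19464 - 2*(-240)*(-57) = -19464 - 1*27360 = -19464 - 27360 = -46824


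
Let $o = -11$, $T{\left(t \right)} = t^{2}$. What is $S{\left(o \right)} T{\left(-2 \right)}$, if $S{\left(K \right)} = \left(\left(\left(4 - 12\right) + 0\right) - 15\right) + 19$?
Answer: $-16$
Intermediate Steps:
$S{\left(K \right)} = -4$ ($S{\left(K \right)} = \left(\left(-8 + 0\right) - 15\right) + 19 = \left(-8 - 15\right) + 19 = -23 + 19 = -4$)
$S{\left(o \right)} T{\left(-2 \right)} = - 4 \left(-2\right)^{2} = \left(-4\right) 4 = -16$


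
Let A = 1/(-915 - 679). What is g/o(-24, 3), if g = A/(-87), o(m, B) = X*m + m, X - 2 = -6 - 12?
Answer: 1/49924080 ≈ 2.0030e-8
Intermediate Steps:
X = -16 (X = 2 + (-6 - 12) = 2 - 18 = -16)
A = -1/1594 (A = 1/(-1594) = -1/1594 ≈ -0.00062735)
o(m, B) = -15*m (o(m, B) = -16*m + m = -15*m)
g = 1/138678 (g = -1/1594/(-87) = -1/1594*(-1/87) = 1/138678 ≈ 7.2109e-6)
g/o(-24, 3) = 1/(138678*((-15*(-24)))) = (1/138678)/360 = (1/138678)*(1/360) = 1/49924080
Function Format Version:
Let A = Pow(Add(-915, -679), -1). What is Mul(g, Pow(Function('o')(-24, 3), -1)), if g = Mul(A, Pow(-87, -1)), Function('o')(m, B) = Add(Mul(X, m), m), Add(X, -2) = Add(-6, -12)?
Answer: Rational(1, 49924080) ≈ 2.0030e-8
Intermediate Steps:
X = -16 (X = Add(2, Add(-6, -12)) = Add(2, -18) = -16)
A = Rational(-1, 1594) (A = Pow(-1594, -1) = Rational(-1, 1594) ≈ -0.00062735)
Function('o')(m, B) = Mul(-15, m) (Function('o')(m, B) = Add(Mul(-16, m), m) = Mul(-15, m))
g = Rational(1, 138678) (g = Mul(Rational(-1, 1594), Pow(-87, -1)) = Mul(Rational(-1, 1594), Rational(-1, 87)) = Rational(1, 138678) ≈ 7.2109e-6)
Mul(g, Pow(Function('o')(-24, 3), -1)) = Mul(Rational(1, 138678), Pow(Mul(-15, -24), -1)) = Mul(Rational(1, 138678), Pow(360, -1)) = Mul(Rational(1, 138678), Rational(1, 360)) = Rational(1, 49924080)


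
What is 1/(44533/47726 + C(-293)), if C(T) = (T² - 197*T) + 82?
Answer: 47726/6855979885 ≈ 6.9612e-6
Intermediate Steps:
C(T) = 82 + T² - 197*T
1/(44533/47726 + C(-293)) = 1/(44533/47726 + (82 + (-293)² - 197*(-293))) = 1/(44533*(1/47726) + (82 + 85849 + 57721)) = 1/(44533/47726 + 143652) = 1/(6855979885/47726) = 47726/6855979885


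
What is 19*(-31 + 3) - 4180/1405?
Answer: -150328/281 ≈ -534.97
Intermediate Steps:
19*(-31 + 3) - 4180/1405 = 19*(-28) - 4180/1405 = -532 - 1*836/281 = -532 - 836/281 = -150328/281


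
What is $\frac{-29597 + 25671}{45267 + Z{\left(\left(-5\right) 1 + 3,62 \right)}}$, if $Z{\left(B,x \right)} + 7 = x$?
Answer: $- \frac{1963}{22661} \approx -0.086625$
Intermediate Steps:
$Z{\left(B,x \right)} = -7 + x$
$\frac{-29597 + 25671}{45267 + Z{\left(\left(-5\right) 1 + 3,62 \right)}} = \frac{-29597 + 25671}{45267 + \left(-7 + 62\right)} = - \frac{3926}{45267 + 55} = - \frac{3926}{45322} = \left(-3926\right) \frac{1}{45322} = - \frac{1963}{22661}$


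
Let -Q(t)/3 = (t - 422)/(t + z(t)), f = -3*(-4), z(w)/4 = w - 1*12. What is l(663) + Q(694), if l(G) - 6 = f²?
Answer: 256242/1711 ≈ 149.76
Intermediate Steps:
z(w) = -48 + 4*w (z(w) = 4*(w - 1*12) = 4*(w - 12) = 4*(-12 + w) = -48 + 4*w)
f = 12
Q(t) = -3*(-422 + t)/(-48 + 5*t) (Q(t) = -3*(t - 422)/(t + (-48 + 4*t)) = -3*(-422 + t)/(-48 + 5*t))
l(G) = 150 (l(G) = 6 + 12² = 6 + 144 = 150)
l(663) + Q(694) = 150 + 3*(422 - 1*694)/(-48 + 5*694) = 150 + 3*(422 - 694)/(-48 + 3470) = 150 + 3*(-272)/3422 = 150 + 3*(1/3422)*(-272) = 150 - 408/1711 = 256242/1711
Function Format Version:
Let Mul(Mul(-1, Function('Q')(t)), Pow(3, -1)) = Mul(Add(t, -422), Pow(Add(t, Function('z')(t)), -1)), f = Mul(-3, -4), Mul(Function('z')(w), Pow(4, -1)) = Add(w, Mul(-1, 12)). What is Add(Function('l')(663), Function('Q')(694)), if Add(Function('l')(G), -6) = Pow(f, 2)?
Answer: Rational(256242, 1711) ≈ 149.76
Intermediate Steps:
Function('z')(w) = Add(-48, Mul(4, w)) (Function('z')(w) = Mul(4, Add(w, Mul(-1, 12))) = Mul(4, Add(w, -12)) = Mul(4, Add(-12, w)) = Add(-48, Mul(4, w)))
f = 12
Function('Q')(t) = Mul(-3, Pow(Add(-48, Mul(5, t)), -1), Add(-422, t)) (Function('Q')(t) = Mul(-3, Mul(Add(t, -422), Pow(Add(t, Add(-48, Mul(4, t))), -1))) = Mul(-3, Mul(Add(-422, t), Pow(Add(-48, Mul(5, t)), -1))) = Mul(-3, Mul(Pow(Add(-48, Mul(5, t)), -1), Add(-422, t))) = Mul(-3, Pow(Add(-48, Mul(5, t)), -1), Add(-422, t)))
Function('l')(G) = 150 (Function('l')(G) = Add(6, Pow(12, 2)) = Add(6, 144) = 150)
Add(Function('l')(663), Function('Q')(694)) = Add(150, Mul(3, Pow(Add(-48, Mul(5, 694)), -1), Add(422, Mul(-1, 694)))) = Add(150, Mul(3, Pow(Add(-48, 3470), -1), Add(422, -694))) = Add(150, Mul(3, Pow(3422, -1), -272)) = Add(150, Mul(3, Rational(1, 3422), -272)) = Add(150, Rational(-408, 1711)) = Rational(256242, 1711)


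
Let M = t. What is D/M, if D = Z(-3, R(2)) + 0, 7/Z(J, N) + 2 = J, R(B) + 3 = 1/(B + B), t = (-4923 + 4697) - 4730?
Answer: 1/3540 ≈ 0.00028249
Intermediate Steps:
t = -4956 (t = -226 - 4730 = -4956)
R(B) = -3 + 1/(2*B) (R(B) = -3 + 1/(B + B) = -3 + 1/(2*B))
Z(J, N) = 7/(-2 + J)
M = -4956
D = -7/5 (D = 7/(-2 - 3) + 0 = 7/(-5) + 0 = 7*(-⅕) + 0 = -7/5 + 0 = -7/5 ≈ -1.4000)
D/M = -7/5/(-4956) = -1/4956*(-7/5) = 1/3540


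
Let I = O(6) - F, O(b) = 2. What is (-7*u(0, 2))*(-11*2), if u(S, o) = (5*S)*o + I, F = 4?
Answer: -308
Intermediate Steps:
I = -2 (I = 2 - 1*4 = 2 - 4 = -2)
u(S, o) = -2 + 5*S*o (u(S, o) = (5*S)*o - 2 = 5*S*o - 2 = -2 + 5*S*o)
(-7*u(0, 2))*(-11*2) = (-7*(-2 + 5*0*2))*(-11*2) = -7*(-2 + 0)*(-22) = -7*(-2)*(-22) = 14*(-22) = -308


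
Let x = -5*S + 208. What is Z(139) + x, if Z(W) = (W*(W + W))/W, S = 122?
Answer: -124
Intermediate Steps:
Z(W) = 2*W (Z(W) = (W*(2*W))/W = (2*W²)/W = 2*W)
x = -402 (x = -5*122 + 208 = -610 + 208 = -402)
Z(139) + x = 2*139 - 402 = 278 - 402 = -124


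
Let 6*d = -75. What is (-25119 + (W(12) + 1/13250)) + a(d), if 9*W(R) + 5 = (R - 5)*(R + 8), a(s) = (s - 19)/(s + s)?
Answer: -166305652/6625 ≈ -25103.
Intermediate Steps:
d = -25/2 (d = (⅙)*(-75) = -25/2 ≈ -12.500)
a(s) = (-19 + s)/(2*s) (a(s) = (-19 + s)/((2*s)) = (-19 + s)*(1/(2*s)) = (-19 + s)/(2*s))
W(R) = -5/9 + (-5 + R)*(8 + R)/9 (W(R) = -5/9 + ((R - 5)*(R + 8))/9 = -5/9 + ((-5 + R)*(8 + R))/9 = -5/9 + (-5 + R)*(8 + R)/9)
(-25119 + (W(12) + 1/13250)) + a(d) = (-25119 + ((-5 + (⅓)*12 + (⅑)*12²) + 1/13250)) + (-19 - 25/2)/(2*(-25/2)) = (-25119 + ((-5 + 4 + (⅑)*144) + 1/13250)) + (½)*(-2/25)*(-63/2) = (-25119 + ((-5 + 4 + 16) + 1/13250)) + 63/50 = (-25119 + (15 + 1/13250)) + 63/50 = (-25119 + 198751/13250) + 63/50 = -332627999/13250 + 63/50 = -166305652/6625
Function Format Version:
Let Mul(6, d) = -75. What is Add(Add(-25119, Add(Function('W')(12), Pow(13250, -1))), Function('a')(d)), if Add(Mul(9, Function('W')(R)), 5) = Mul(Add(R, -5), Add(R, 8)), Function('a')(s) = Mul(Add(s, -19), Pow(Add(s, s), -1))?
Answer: Rational(-166305652, 6625) ≈ -25103.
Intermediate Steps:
d = Rational(-25, 2) (d = Mul(Rational(1, 6), -75) = Rational(-25, 2) ≈ -12.500)
Function('a')(s) = Mul(Rational(1, 2), Pow(s, -1), Add(-19, s)) (Function('a')(s) = Mul(Add(-19, s), Pow(Mul(2, s), -1)) = Mul(Add(-19, s), Mul(Rational(1, 2), Pow(s, -1))) = Mul(Rational(1, 2), Pow(s, -1), Add(-19, s)))
Function('W')(R) = Add(Rational(-5, 9), Mul(Rational(1, 9), Add(-5, R), Add(8, R))) (Function('W')(R) = Add(Rational(-5, 9), Mul(Rational(1, 9), Mul(Add(R, -5), Add(R, 8)))) = Add(Rational(-5, 9), Mul(Rational(1, 9), Mul(Add(-5, R), Add(8, R)))) = Add(Rational(-5, 9), Mul(Rational(1, 9), Add(-5, R), Add(8, R))))
Add(Add(-25119, Add(Function('W')(12), Pow(13250, -1))), Function('a')(d)) = Add(Add(-25119, Add(Add(-5, Mul(Rational(1, 3), 12), Mul(Rational(1, 9), Pow(12, 2))), Pow(13250, -1))), Mul(Rational(1, 2), Pow(Rational(-25, 2), -1), Add(-19, Rational(-25, 2)))) = Add(Add(-25119, Add(Add(-5, 4, Mul(Rational(1, 9), 144)), Rational(1, 13250))), Mul(Rational(1, 2), Rational(-2, 25), Rational(-63, 2))) = Add(Add(-25119, Add(Add(-5, 4, 16), Rational(1, 13250))), Rational(63, 50)) = Add(Add(-25119, Add(15, Rational(1, 13250))), Rational(63, 50)) = Add(Add(-25119, Rational(198751, 13250)), Rational(63, 50)) = Add(Rational(-332627999, 13250), Rational(63, 50)) = Rational(-166305652, 6625)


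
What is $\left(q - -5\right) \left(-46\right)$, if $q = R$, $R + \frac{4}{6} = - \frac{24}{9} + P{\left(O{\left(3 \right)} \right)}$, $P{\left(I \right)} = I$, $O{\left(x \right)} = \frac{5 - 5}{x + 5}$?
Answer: $- \frac{230}{3} \approx -76.667$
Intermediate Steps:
$O{\left(x \right)} = 0$ ($O{\left(x \right)} = \frac{0}{5 + x} = 0$)
$R = - \frac{10}{3}$ ($R = - \frac{2}{3} + \left(- \frac{24}{9} + 0\right) = - \frac{2}{3} + \left(\left(-24\right) \frac{1}{9} + 0\right) = - \frac{2}{3} + \left(- \frac{8}{3} + 0\right) = - \frac{2}{3} - \frac{8}{3} = - \frac{10}{3} \approx -3.3333$)
$q = - \frac{10}{3} \approx -3.3333$
$\left(q - -5\right) \left(-46\right) = \left(- \frac{10}{3} - -5\right) \left(-46\right) = \left(- \frac{10}{3} + 5\right) \left(-46\right) = \frac{5}{3} \left(-46\right) = - \frac{230}{3}$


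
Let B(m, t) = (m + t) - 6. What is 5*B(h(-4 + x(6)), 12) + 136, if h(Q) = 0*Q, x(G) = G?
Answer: 166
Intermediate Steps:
h(Q) = 0
B(m, t) = -6 + m + t
5*B(h(-4 + x(6)), 12) + 136 = 5*(-6 + 0 + 12) + 136 = 5*6 + 136 = 30 + 136 = 166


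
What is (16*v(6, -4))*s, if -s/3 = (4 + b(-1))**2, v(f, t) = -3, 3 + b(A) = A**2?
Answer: 576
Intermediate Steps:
b(A) = -3 + A**2
s = -12 (s = -3*(4 + (-3 + (-1)**2))**2 = -3*(4 + (-3 + 1))**2 = -3*(4 - 2)**2 = -3*2**2 = -3*4 = -12)
(16*v(6, -4))*s = (16*(-3))*(-12) = -48*(-12) = 576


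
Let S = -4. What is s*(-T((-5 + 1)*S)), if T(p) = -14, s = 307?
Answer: 4298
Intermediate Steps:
s*(-T((-5 + 1)*S)) = 307*(-1*(-14)) = 307*14 = 4298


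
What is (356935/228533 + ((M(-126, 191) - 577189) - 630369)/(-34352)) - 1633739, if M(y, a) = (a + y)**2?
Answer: -12825487956186615/7850565616 ≈ -1.6337e+6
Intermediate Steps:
(356935/228533 + ((M(-126, 191) - 577189) - 630369)/(-34352)) - 1633739 = (356935/228533 + (((191 - 126)**2 - 577189) - 630369)/(-34352)) - 1633739 = (356935*(1/228533) + ((65**2 - 577189) - 630369)*(-1/34352)) - 1633739 = (356935/228533 + ((4225 - 577189) - 630369)*(-1/34352)) - 1633739 = (356935/228533 + (-572964 - 630369)*(-1/34352)) - 1633739 = (356935/228533 - 1203333*(-1/34352)) - 1633739 = (356935/228533 + 1203333/34352) - 1633739 = 287262731609/7850565616 - 1633739 = -12825487956186615/7850565616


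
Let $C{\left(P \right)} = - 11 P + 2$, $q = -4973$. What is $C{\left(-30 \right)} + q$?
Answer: $-4641$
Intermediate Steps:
$C{\left(P \right)} = 2 - 11 P$
$C{\left(-30 \right)} + q = \left(2 - -330\right) - 4973 = \left(2 + 330\right) - 4973 = 332 - 4973 = -4641$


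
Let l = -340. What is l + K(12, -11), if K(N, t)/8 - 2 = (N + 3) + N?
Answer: -108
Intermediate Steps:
K(N, t) = 40 + 16*N (K(N, t) = 16 + 8*((N + 3) + N) = 16 + 8*((3 + N) + N) = 16 + 8*(3 + 2*N) = 16 + (24 + 16*N) = 40 + 16*N)
l + K(12, -11) = -340 + (40 + 16*12) = -340 + (40 + 192) = -340 + 232 = -108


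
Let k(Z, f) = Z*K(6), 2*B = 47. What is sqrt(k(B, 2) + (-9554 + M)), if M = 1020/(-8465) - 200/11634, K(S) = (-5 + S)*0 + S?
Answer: I*sqrt(912948869197761501)/9848181 ≈ 97.021*I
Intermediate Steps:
B = 47/2 (B = (1/2)*47 = 47/2 ≈ 23.500)
K(S) = S (K(S) = 0 + S = S)
k(Z, f) = 6*Z (k(Z, f) = Z*6 = 6*Z)
M = -1355968/9848181 (M = 1020*(-1/8465) - 200*1/11634 = -204/1693 - 100/5817 = -1355968/9848181 ≈ -0.13769)
sqrt(k(B, 2) + (-9554 + M)) = sqrt(6*(47/2) + (-9554 - 1355968/9848181)) = sqrt(141 - 94090877242/9848181) = sqrt(-92702283721/9848181) = I*sqrt(912948869197761501)/9848181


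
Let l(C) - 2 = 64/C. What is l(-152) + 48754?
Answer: 926356/19 ≈ 48756.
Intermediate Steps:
l(C) = 2 + 64/C
l(-152) + 48754 = (2 + 64/(-152)) + 48754 = (2 + 64*(-1/152)) + 48754 = (2 - 8/19) + 48754 = 30/19 + 48754 = 926356/19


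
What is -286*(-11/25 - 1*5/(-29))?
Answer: 55484/725 ≈ 76.530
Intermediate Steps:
-286*(-11/25 - 1*5/(-29)) = -286*(-11*1/25 - 5*(-1/29)) = -286*(-11/25 + 5/29) = -286*(-194/725) = 55484/725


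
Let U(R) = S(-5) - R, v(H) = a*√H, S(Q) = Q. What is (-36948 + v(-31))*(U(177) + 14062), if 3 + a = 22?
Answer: -512838240 + 263720*I*√31 ≈ -5.1284e+8 + 1.4683e+6*I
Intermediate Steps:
a = 19 (a = -3 + 22 = 19)
v(H) = 19*√H
U(R) = -5 - R
(-36948 + v(-31))*(U(177) + 14062) = (-36948 + 19*√(-31))*((-5 - 1*177) + 14062) = (-36948 + 19*(I*√31))*((-5 - 177) + 14062) = (-36948 + 19*I*√31)*(-182 + 14062) = (-36948 + 19*I*√31)*13880 = -512838240 + 263720*I*√31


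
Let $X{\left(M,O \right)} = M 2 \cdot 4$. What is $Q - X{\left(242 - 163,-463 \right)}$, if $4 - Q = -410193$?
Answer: $409565$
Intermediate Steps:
$Q = 410197$ ($Q = 4 - -410193 = 4 + 410193 = 410197$)
$X{\left(M,O \right)} = 8 M$ ($X{\left(M,O \right)} = 2 M 4 = 8 M$)
$Q - X{\left(242 - 163,-463 \right)} = 410197 - 8 \left(242 - 163\right) = 410197 - 8 \cdot 79 = 410197 - 632 = 409565$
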